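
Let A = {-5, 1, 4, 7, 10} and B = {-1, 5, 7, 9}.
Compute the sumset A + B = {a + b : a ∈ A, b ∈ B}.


A + B = {a + b : a ∈ A, b ∈ B}.
Enumerate all |A|·|B| = 5·4 = 20 pairs (a, b) and collect distinct sums.
a = -5: -5+-1=-6, -5+5=0, -5+7=2, -5+9=4
a = 1: 1+-1=0, 1+5=6, 1+7=8, 1+9=10
a = 4: 4+-1=3, 4+5=9, 4+7=11, 4+9=13
a = 7: 7+-1=6, 7+5=12, 7+7=14, 7+9=16
a = 10: 10+-1=9, 10+5=15, 10+7=17, 10+9=19
Collecting distinct sums: A + B = {-6, 0, 2, 3, 4, 6, 8, 9, 10, 11, 12, 13, 14, 15, 16, 17, 19}
|A + B| = 17

A + B = {-6, 0, 2, 3, 4, 6, 8, 9, 10, 11, 12, 13, 14, 15, 16, 17, 19}


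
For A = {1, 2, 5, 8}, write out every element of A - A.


A - A = {a - a' : a, a' ∈ A}.
Compute a - a' for each ordered pair (a, a'):
a = 1: 1-1=0, 1-2=-1, 1-5=-4, 1-8=-7
a = 2: 2-1=1, 2-2=0, 2-5=-3, 2-8=-6
a = 5: 5-1=4, 5-2=3, 5-5=0, 5-8=-3
a = 8: 8-1=7, 8-2=6, 8-5=3, 8-8=0
Collecting distinct values (and noting 0 appears from a-a):
A - A = {-7, -6, -4, -3, -1, 0, 1, 3, 4, 6, 7}
|A - A| = 11

A - A = {-7, -6, -4, -3, -1, 0, 1, 3, 4, 6, 7}


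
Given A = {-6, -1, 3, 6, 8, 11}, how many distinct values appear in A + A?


A + A = {a + a' : a, a' ∈ A}; |A| = 6.
General bounds: 2|A| - 1 ≤ |A + A| ≤ |A|(|A|+1)/2, i.e. 11 ≤ |A + A| ≤ 21.
Lower bound 2|A|-1 is attained iff A is an arithmetic progression.
Enumerate sums a + a' for a ≤ a' (symmetric, so this suffices):
a = -6: -6+-6=-12, -6+-1=-7, -6+3=-3, -6+6=0, -6+8=2, -6+11=5
a = -1: -1+-1=-2, -1+3=2, -1+6=5, -1+8=7, -1+11=10
a = 3: 3+3=6, 3+6=9, 3+8=11, 3+11=14
a = 6: 6+6=12, 6+8=14, 6+11=17
a = 8: 8+8=16, 8+11=19
a = 11: 11+11=22
Distinct sums: {-12, -7, -3, -2, 0, 2, 5, 6, 7, 9, 10, 11, 12, 14, 16, 17, 19, 22}
|A + A| = 18

|A + A| = 18


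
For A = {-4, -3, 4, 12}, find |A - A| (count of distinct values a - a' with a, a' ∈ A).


A - A = {a - a' : a, a' ∈ A}; |A| = 4.
Bounds: 2|A|-1 ≤ |A - A| ≤ |A|² - |A| + 1, i.e. 7 ≤ |A - A| ≤ 13.
Note: 0 ∈ A - A always (from a - a). The set is symmetric: if d ∈ A - A then -d ∈ A - A.
Enumerate nonzero differences d = a - a' with a > a' (then include -d):
Positive differences: {1, 7, 8, 15, 16}
Full difference set: {0} ∪ (positive diffs) ∪ (negative diffs).
|A - A| = 1 + 2·5 = 11 (matches direct enumeration: 11).

|A - A| = 11


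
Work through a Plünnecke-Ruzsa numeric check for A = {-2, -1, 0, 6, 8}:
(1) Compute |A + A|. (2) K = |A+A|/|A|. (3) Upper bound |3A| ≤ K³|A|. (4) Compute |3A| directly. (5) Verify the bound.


|A| = 5.
Step 1: Compute A + A by enumerating all 25 pairs.
A + A = {-4, -3, -2, -1, 0, 4, 5, 6, 7, 8, 12, 14, 16}, so |A + A| = 13.
Step 2: Doubling constant K = |A + A|/|A| = 13/5 = 13/5 ≈ 2.6000.
Step 3: Plünnecke-Ruzsa gives |3A| ≤ K³·|A| = (2.6000)³ · 5 ≈ 87.8800.
Step 4: Compute 3A = A + A + A directly by enumerating all triples (a,b,c) ∈ A³; |3A| = 25.
Step 5: Check 25 ≤ 87.8800? Yes ✓.

K = 13/5, Plünnecke-Ruzsa bound K³|A| ≈ 87.8800, |3A| = 25, inequality holds.


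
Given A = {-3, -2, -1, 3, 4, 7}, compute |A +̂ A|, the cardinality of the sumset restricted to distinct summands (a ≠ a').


Restricted sumset: A +̂ A = {a + a' : a ∈ A, a' ∈ A, a ≠ a'}.
Equivalently, take A + A and drop any sum 2a that is achievable ONLY as a + a for a ∈ A (i.e. sums representable only with equal summands).
Enumerate pairs (a, a') with a < a' (symmetric, so each unordered pair gives one sum; this covers all a ≠ a'):
  -3 + -2 = -5
  -3 + -1 = -4
  -3 + 3 = 0
  -3 + 4 = 1
  -3 + 7 = 4
  -2 + -1 = -3
  -2 + 3 = 1
  -2 + 4 = 2
  -2 + 7 = 5
  -1 + 3 = 2
  -1 + 4 = 3
  -1 + 7 = 6
  3 + 4 = 7
  3 + 7 = 10
  4 + 7 = 11
Collected distinct sums: {-5, -4, -3, 0, 1, 2, 3, 4, 5, 6, 7, 10, 11}
|A +̂ A| = 13
(Reference bound: |A +̂ A| ≥ 2|A| - 3 for |A| ≥ 2, with |A| = 6 giving ≥ 9.)

|A +̂ A| = 13


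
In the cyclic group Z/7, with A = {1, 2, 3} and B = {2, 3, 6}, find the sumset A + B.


Work in Z/7Z: reduce every sum a + b modulo 7.
Enumerate all 9 pairs:
a = 1: 1+2=3, 1+3=4, 1+6=0
a = 2: 2+2=4, 2+3=5, 2+6=1
a = 3: 3+2=5, 3+3=6, 3+6=2
Distinct residues collected: {0, 1, 2, 3, 4, 5, 6}
|A + B| = 7 (out of 7 total residues).

A + B = {0, 1, 2, 3, 4, 5, 6}


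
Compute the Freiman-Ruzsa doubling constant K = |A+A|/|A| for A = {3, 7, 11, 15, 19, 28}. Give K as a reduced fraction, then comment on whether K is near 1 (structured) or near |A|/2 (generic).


|A| = 6.
Compute A + A by enumerating all 36 pairs.
A + A = {6, 10, 14, 18, 22, 26, 30, 31, 34, 35, 38, 39, 43, 47, 56}, so |A + A| = 15.
K = |A + A| / |A| = 15/6 = 5/2 ≈ 2.5000.
Reference: AP of size 6 gives K = 11/6 ≈ 1.8333; a fully generic set of size 6 gives K ≈ 3.5000.

|A| = 6, |A + A| = 15, K = 15/6 = 5/2.


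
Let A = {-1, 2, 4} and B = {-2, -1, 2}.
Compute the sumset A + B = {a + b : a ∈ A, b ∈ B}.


A + B = {a + b : a ∈ A, b ∈ B}.
Enumerate all |A|·|B| = 3·3 = 9 pairs (a, b) and collect distinct sums.
a = -1: -1+-2=-3, -1+-1=-2, -1+2=1
a = 2: 2+-2=0, 2+-1=1, 2+2=4
a = 4: 4+-2=2, 4+-1=3, 4+2=6
Collecting distinct sums: A + B = {-3, -2, 0, 1, 2, 3, 4, 6}
|A + B| = 8

A + B = {-3, -2, 0, 1, 2, 3, 4, 6}


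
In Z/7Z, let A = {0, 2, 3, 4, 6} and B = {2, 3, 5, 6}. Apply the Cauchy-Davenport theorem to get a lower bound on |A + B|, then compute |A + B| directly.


Cauchy-Davenport: |A + B| ≥ min(p, |A| + |B| - 1) for A, B nonempty in Z/pZ.
|A| = 5, |B| = 4, p = 7.
CD lower bound = min(7, 5 + 4 - 1) = min(7, 8) = 7.
Compute A + B mod 7 directly:
a = 0: 0+2=2, 0+3=3, 0+5=5, 0+6=6
a = 2: 2+2=4, 2+3=5, 2+5=0, 2+6=1
a = 3: 3+2=5, 3+3=6, 3+5=1, 3+6=2
a = 4: 4+2=6, 4+3=0, 4+5=2, 4+6=3
a = 6: 6+2=1, 6+3=2, 6+5=4, 6+6=5
A + B = {0, 1, 2, 3, 4, 5, 6}, so |A + B| = 7.
Verify: 7 ≥ 7? Yes ✓.

CD lower bound = 7, actual |A + B| = 7.


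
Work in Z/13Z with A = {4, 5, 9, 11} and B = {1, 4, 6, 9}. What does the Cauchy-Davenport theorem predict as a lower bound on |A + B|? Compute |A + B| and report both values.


Cauchy-Davenport: |A + B| ≥ min(p, |A| + |B| - 1) for A, B nonempty in Z/pZ.
|A| = 4, |B| = 4, p = 13.
CD lower bound = min(13, 4 + 4 - 1) = min(13, 7) = 7.
Compute A + B mod 13 directly:
a = 4: 4+1=5, 4+4=8, 4+6=10, 4+9=0
a = 5: 5+1=6, 5+4=9, 5+6=11, 5+9=1
a = 9: 9+1=10, 9+4=0, 9+6=2, 9+9=5
a = 11: 11+1=12, 11+4=2, 11+6=4, 11+9=7
A + B = {0, 1, 2, 4, 5, 6, 7, 8, 9, 10, 11, 12}, so |A + B| = 12.
Verify: 12 ≥ 7? Yes ✓.

CD lower bound = 7, actual |A + B| = 12.


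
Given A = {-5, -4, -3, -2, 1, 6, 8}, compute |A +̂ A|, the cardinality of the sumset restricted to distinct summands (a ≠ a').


Restricted sumset: A +̂ A = {a + a' : a ∈ A, a' ∈ A, a ≠ a'}.
Equivalently, take A + A and drop any sum 2a that is achievable ONLY as a + a for a ∈ A (i.e. sums representable only with equal summands).
Enumerate pairs (a, a') with a < a' (symmetric, so each unordered pair gives one sum; this covers all a ≠ a'):
  -5 + -4 = -9
  -5 + -3 = -8
  -5 + -2 = -7
  -5 + 1 = -4
  -5 + 6 = 1
  -5 + 8 = 3
  -4 + -3 = -7
  -4 + -2 = -6
  -4 + 1 = -3
  -4 + 6 = 2
  -4 + 8 = 4
  -3 + -2 = -5
  -3 + 1 = -2
  -3 + 6 = 3
  -3 + 8 = 5
  -2 + 1 = -1
  -2 + 6 = 4
  -2 + 8 = 6
  1 + 6 = 7
  1 + 8 = 9
  6 + 8 = 14
Collected distinct sums: {-9, -8, -7, -6, -5, -4, -3, -2, -1, 1, 2, 3, 4, 5, 6, 7, 9, 14}
|A +̂ A| = 18
(Reference bound: |A +̂ A| ≥ 2|A| - 3 for |A| ≥ 2, with |A| = 7 giving ≥ 11.)

|A +̂ A| = 18


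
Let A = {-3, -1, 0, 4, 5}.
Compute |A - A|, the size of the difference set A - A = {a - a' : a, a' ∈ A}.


A - A = {a - a' : a, a' ∈ A}; |A| = 5.
Bounds: 2|A|-1 ≤ |A - A| ≤ |A|² - |A| + 1, i.e. 9 ≤ |A - A| ≤ 21.
Note: 0 ∈ A - A always (from a - a). The set is symmetric: if d ∈ A - A then -d ∈ A - A.
Enumerate nonzero differences d = a - a' with a > a' (then include -d):
Positive differences: {1, 2, 3, 4, 5, 6, 7, 8}
Full difference set: {0} ∪ (positive diffs) ∪ (negative diffs).
|A - A| = 1 + 2·8 = 17 (matches direct enumeration: 17).

|A - A| = 17


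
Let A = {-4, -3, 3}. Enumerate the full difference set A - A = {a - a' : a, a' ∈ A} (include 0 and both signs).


A - A = {a - a' : a, a' ∈ A}.
Compute a - a' for each ordered pair (a, a'):
a = -4: -4--4=0, -4--3=-1, -4-3=-7
a = -3: -3--4=1, -3--3=0, -3-3=-6
a = 3: 3--4=7, 3--3=6, 3-3=0
Collecting distinct values (and noting 0 appears from a-a):
A - A = {-7, -6, -1, 0, 1, 6, 7}
|A - A| = 7

A - A = {-7, -6, -1, 0, 1, 6, 7}


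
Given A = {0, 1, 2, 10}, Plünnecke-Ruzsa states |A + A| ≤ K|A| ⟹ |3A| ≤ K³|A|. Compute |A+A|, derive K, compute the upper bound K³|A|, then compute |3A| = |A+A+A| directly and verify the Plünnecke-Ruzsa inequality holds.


|A| = 4.
Step 1: Compute A + A by enumerating all 16 pairs.
A + A = {0, 1, 2, 3, 4, 10, 11, 12, 20}, so |A + A| = 9.
Step 2: Doubling constant K = |A + A|/|A| = 9/4 = 9/4 ≈ 2.2500.
Step 3: Plünnecke-Ruzsa gives |3A| ≤ K³·|A| = (2.2500)³ · 4 ≈ 45.5625.
Step 4: Compute 3A = A + A + A directly by enumerating all triples (a,b,c) ∈ A³; |3A| = 16.
Step 5: Check 16 ≤ 45.5625? Yes ✓.

K = 9/4, Plünnecke-Ruzsa bound K³|A| ≈ 45.5625, |3A| = 16, inequality holds.


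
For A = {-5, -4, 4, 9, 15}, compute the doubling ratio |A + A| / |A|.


|A| = 5.
Compute A + A by enumerating all 25 pairs.
A + A = {-10, -9, -8, -1, 0, 4, 5, 8, 10, 11, 13, 18, 19, 24, 30}, so |A + A| = 15.
K = |A + A| / |A| = 15/5 = 3/1 ≈ 3.0000.
Reference: AP of size 5 gives K = 9/5 ≈ 1.8000; a fully generic set of size 5 gives K ≈ 3.0000.

|A| = 5, |A + A| = 15, K = 15/5 = 3/1.


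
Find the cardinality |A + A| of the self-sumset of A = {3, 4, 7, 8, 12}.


A + A = {a + a' : a, a' ∈ A}; |A| = 5.
General bounds: 2|A| - 1 ≤ |A + A| ≤ |A|(|A|+1)/2, i.e. 9 ≤ |A + A| ≤ 15.
Lower bound 2|A|-1 is attained iff A is an arithmetic progression.
Enumerate sums a + a' for a ≤ a' (symmetric, so this suffices):
a = 3: 3+3=6, 3+4=7, 3+7=10, 3+8=11, 3+12=15
a = 4: 4+4=8, 4+7=11, 4+8=12, 4+12=16
a = 7: 7+7=14, 7+8=15, 7+12=19
a = 8: 8+8=16, 8+12=20
a = 12: 12+12=24
Distinct sums: {6, 7, 8, 10, 11, 12, 14, 15, 16, 19, 20, 24}
|A + A| = 12

|A + A| = 12


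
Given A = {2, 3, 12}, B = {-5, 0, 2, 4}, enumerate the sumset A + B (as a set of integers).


A + B = {a + b : a ∈ A, b ∈ B}.
Enumerate all |A|·|B| = 3·4 = 12 pairs (a, b) and collect distinct sums.
a = 2: 2+-5=-3, 2+0=2, 2+2=4, 2+4=6
a = 3: 3+-5=-2, 3+0=3, 3+2=5, 3+4=7
a = 12: 12+-5=7, 12+0=12, 12+2=14, 12+4=16
Collecting distinct sums: A + B = {-3, -2, 2, 3, 4, 5, 6, 7, 12, 14, 16}
|A + B| = 11

A + B = {-3, -2, 2, 3, 4, 5, 6, 7, 12, 14, 16}


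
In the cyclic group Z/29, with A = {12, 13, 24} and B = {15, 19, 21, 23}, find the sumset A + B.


Work in Z/29Z: reduce every sum a + b modulo 29.
Enumerate all 12 pairs:
a = 12: 12+15=27, 12+19=2, 12+21=4, 12+23=6
a = 13: 13+15=28, 13+19=3, 13+21=5, 13+23=7
a = 24: 24+15=10, 24+19=14, 24+21=16, 24+23=18
Distinct residues collected: {2, 3, 4, 5, 6, 7, 10, 14, 16, 18, 27, 28}
|A + B| = 12 (out of 29 total residues).

A + B = {2, 3, 4, 5, 6, 7, 10, 14, 16, 18, 27, 28}


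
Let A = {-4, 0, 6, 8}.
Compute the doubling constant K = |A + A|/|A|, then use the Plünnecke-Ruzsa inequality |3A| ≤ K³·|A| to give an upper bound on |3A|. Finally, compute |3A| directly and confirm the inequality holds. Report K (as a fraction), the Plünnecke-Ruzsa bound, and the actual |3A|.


|A| = 4.
Step 1: Compute A + A by enumerating all 16 pairs.
A + A = {-8, -4, 0, 2, 4, 6, 8, 12, 14, 16}, so |A + A| = 10.
Step 2: Doubling constant K = |A + A|/|A| = 10/4 = 10/4 ≈ 2.5000.
Step 3: Plünnecke-Ruzsa gives |3A| ≤ K³·|A| = (2.5000)³ · 4 ≈ 62.5000.
Step 4: Compute 3A = A + A + A directly by enumerating all triples (a,b,c) ∈ A³; |3A| = 17.
Step 5: Check 17 ≤ 62.5000? Yes ✓.

K = 10/4, Plünnecke-Ruzsa bound K³|A| ≈ 62.5000, |3A| = 17, inequality holds.


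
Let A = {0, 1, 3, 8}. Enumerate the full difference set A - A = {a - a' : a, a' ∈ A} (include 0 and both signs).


A - A = {a - a' : a, a' ∈ A}.
Compute a - a' for each ordered pair (a, a'):
a = 0: 0-0=0, 0-1=-1, 0-3=-3, 0-8=-8
a = 1: 1-0=1, 1-1=0, 1-3=-2, 1-8=-7
a = 3: 3-0=3, 3-1=2, 3-3=0, 3-8=-5
a = 8: 8-0=8, 8-1=7, 8-3=5, 8-8=0
Collecting distinct values (and noting 0 appears from a-a):
A - A = {-8, -7, -5, -3, -2, -1, 0, 1, 2, 3, 5, 7, 8}
|A - A| = 13

A - A = {-8, -7, -5, -3, -2, -1, 0, 1, 2, 3, 5, 7, 8}


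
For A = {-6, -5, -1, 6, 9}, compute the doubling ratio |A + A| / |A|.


|A| = 5.
Compute A + A by enumerating all 25 pairs.
A + A = {-12, -11, -10, -7, -6, -2, 0, 1, 3, 4, 5, 8, 12, 15, 18}, so |A + A| = 15.
K = |A + A| / |A| = 15/5 = 3/1 ≈ 3.0000.
Reference: AP of size 5 gives K = 9/5 ≈ 1.8000; a fully generic set of size 5 gives K ≈ 3.0000.

|A| = 5, |A + A| = 15, K = 15/5 = 3/1.


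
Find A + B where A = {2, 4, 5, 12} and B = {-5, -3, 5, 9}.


A + B = {a + b : a ∈ A, b ∈ B}.
Enumerate all |A|·|B| = 4·4 = 16 pairs (a, b) and collect distinct sums.
a = 2: 2+-5=-3, 2+-3=-1, 2+5=7, 2+9=11
a = 4: 4+-5=-1, 4+-3=1, 4+5=9, 4+9=13
a = 5: 5+-5=0, 5+-3=2, 5+5=10, 5+9=14
a = 12: 12+-5=7, 12+-3=9, 12+5=17, 12+9=21
Collecting distinct sums: A + B = {-3, -1, 0, 1, 2, 7, 9, 10, 11, 13, 14, 17, 21}
|A + B| = 13

A + B = {-3, -1, 0, 1, 2, 7, 9, 10, 11, 13, 14, 17, 21}


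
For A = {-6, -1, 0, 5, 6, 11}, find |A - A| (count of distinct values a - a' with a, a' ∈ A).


A - A = {a - a' : a, a' ∈ A}; |A| = 6.
Bounds: 2|A|-1 ≤ |A - A| ≤ |A|² - |A| + 1, i.e. 11 ≤ |A - A| ≤ 31.
Note: 0 ∈ A - A always (from a - a). The set is symmetric: if d ∈ A - A then -d ∈ A - A.
Enumerate nonzero differences d = a - a' with a > a' (then include -d):
Positive differences: {1, 5, 6, 7, 11, 12, 17}
Full difference set: {0} ∪ (positive diffs) ∪ (negative diffs).
|A - A| = 1 + 2·7 = 15 (matches direct enumeration: 15).

|A - A| = 15


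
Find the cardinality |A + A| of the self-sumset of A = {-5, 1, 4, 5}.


A + A = {a + a' : a, a' ∈ A}; |A| = 4.
General bounds: 2|A| - 1 ≤ |A + A| ≤ |A|(|A|+1)/2, i.e. 7 ≤ |A + A| ≤ 10.
Lower bound 2|A|-1 is attained iff A is an arithmetic progression.
Enumerate sums a + a' for a ≤ a' (symmetric, so this suffices):
a = -5: -5+-5=-10, -5+1=-4, -5+4=-1, -5+5=0
a = 1: 1+1=2, 1+4=5, 1+5=6
a = 4: 4+4=8, 4+5=9
a = 5: 5+5=10
Distinct sums: {-10, -4, -1, 0, 2, 5, 6, 8, 9, 10}
|A + A| = 10

|A + A| = 10


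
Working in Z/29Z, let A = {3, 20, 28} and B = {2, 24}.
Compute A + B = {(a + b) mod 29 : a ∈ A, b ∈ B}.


Work in Z/29Z: reduce every sum a + b modulo 29.
Enumerate all 6 pairs:
a = 3: 3+2=5, 3+24=27
a = 20: 20+2=22, 20+24=15
a = 28: 28+2=1, 28+24=23
Distinct residues collected: {1, 5, 15, 22, 23, 27}
|A + B| = 6 (out of 29 total residues).

A + B = {1, 5, 15, 22, 23, 27}


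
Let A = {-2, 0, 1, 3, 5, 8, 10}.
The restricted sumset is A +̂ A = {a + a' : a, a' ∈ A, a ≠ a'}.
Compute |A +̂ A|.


Restricted sumset: A +̂ A = {a + a' : a ∈ A, a' ∈ A, a ≠ a'}.
Equivalently, take A + A and drop any sum 2a that is achievable ONLY as a + a for a ∈ A (i.e. sums representable only with equal summands).
Enumerate pairs (a, a') with a < a' (symmetric, so each unordered pair gives one sum; this covers all a ≠ a'):
  -2 + 0 = -2
  -2 + 1 = -1
  -2 + 3 = 1
  -2 + 5 = 3
  -2 + 8 = 6
  -2 + 10 = 8
  0 + 1 = 1
  0 + 3 = 3
  0 + 5 = 5
  0 + 8 = 8
  0 + 10 = 10
  1 + 3 = 4
  1 + 5 = 6
  1 + 8 = 9
  1 + 10 = 11
  3 + 5 = 8
  3 + 8 = 11
  3 + 10 = 13
  5 + 8 = 13
  5 + 10 = 15
  8 + 10 = 18
Collected distinct sums: {-2, -1, 1, 3, 4, 5, 6, 8, 9, 10, 11, 13, 15, 18}
|A +̂ A| = 14
(Reference bound: |A +̂ A| ≥ 2|A| - 3 for |A| ≥ 2, with |A| = 7 giving ≥ 11.)

|A +̂ A| = 14


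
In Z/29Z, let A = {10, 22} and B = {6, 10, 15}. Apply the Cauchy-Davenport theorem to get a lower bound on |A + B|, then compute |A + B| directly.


Cauchy-Davenport: |A + B| ≥ min(p, |A| + |B| - 1) for A, B nonempty in Z/pZ.
|A| = 2, |B| = 3, p = 29.
CD lower bound = min(29, 2 + 3 - 1) = min(29, 4) = 4.
Compute A + B mod 29 directly:
a = 10: 10+6=16, 10+10=20, 10+15=25
a = 22: 22+6=28, 22+10=3, 22+15=8
A + B = {3, 8, 16, 20, 25, 28}, so |A + B| = 6.
Verify: 6 ≥ 4? Yes ✓.

CD lower bound = 4, actual |A + B| = 6.


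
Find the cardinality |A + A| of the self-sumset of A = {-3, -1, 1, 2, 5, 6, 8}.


A + A = {a + a' : a, a' ∈ A}; |A| = 7.
General bounds: 2|A| - 1 ≤ |A + A| ≤ |A|(|A|+1)/2, i.e. 13 ≤ |A + A| ≤ 28.
Lower bound 2|A|-1 is attained iff A is an arithmetic progression.
Enumerate sums a + a' for a ≤ a' (symmetric, so this suffices):
a = -3: -3+-3=-6, -3+-1=-4, -3+1=-2, -3+2=-1, -3+5=2, -3+6=3, -3+8=5
a = -1: -1+-1=-2, -1+1=0, -1+2=1, -1+5=4, -1+6=5, -1+8=7
a = 1: 1+1=2, 1+2=3, 1+5=6, 1+6=7, 1+8=9
a = 2: 2+2=4, 2+5=7, 2+6=8, 2+8=10
a = 5: 5+5=10, 5+6=11, 5+8=13
a = 6: 6+6=12, 6+8=14
a = 8: 8+8=16
Distinct sums: {-6, -4, -2, -1, 0, 1, 2, 3, 4, 5, 6, 7, 8, 9, 10, 11, 12, 13, 14, 16}
|A + A| = 20

|A + A| = 20


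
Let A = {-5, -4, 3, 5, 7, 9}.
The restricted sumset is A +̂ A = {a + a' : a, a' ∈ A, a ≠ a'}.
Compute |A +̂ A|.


Restricted sumset: A +̂ A = {a + a' : a ∈ A, a' ∈ A, a ≠ a'}.
Equivalently, take A + A and drop any sum 2a that is achievable ONLY as a + a for a ∈ A (i.e. sums representable only with equal summands).
Enumerate pairs (a, a') with a < a' (symmetric, so each unordered pair gives one sum; this covers all a ≠ a'):
  -5 + -4 = -9
  -5 + 3 = -2
  -5 + 5 = 0
  -5 + 7 = 2
  -5 + 9 = 4
  -4 + 3 = -1
  -4 + 5 = 1
  -4 + 7 = 3
  -4 + 9 = 5
  3 + 5 = 8
  3 + 7 = 10
  3 + 9 = 12
  5 + 7 = 12
  5 + 9 = 14
  7 + 9 = 16
Collected distinct sums: {-9, -2, -1, 0, 1, 2, 3, 4, 5, 8, 10, 12, 14, 16}
|A +̂ A| = 14
(Reference bound: |A +̂ A| ≥ 2|A| - 3 for |A| ≥ 2, with |A| = 6 giving ≥ 9.)

|A +̂ A| = 14


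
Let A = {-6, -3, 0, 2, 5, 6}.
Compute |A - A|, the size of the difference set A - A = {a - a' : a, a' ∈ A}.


A - A = {a - a' : a, a' ∈ A}; |A| = 6.
Bounds: 2|A|-1 ≤ |A - A| ≤ |A|² - |A| + 1, i.e. 11 ≤ |A - A| ≤ 31.
Note: 0 ∈ A - A always (from a - a). The set is symmetric: if d ∈ A - A then -d ∈ A - A.
Enumerate nonzero differences d = a - a' with a > a' (then include -d):
Positive differences: {1, 2, 3, 4, 5, 6, 8, 9, 11, 12}
Full difference set: {0} ∪ (positive diffs) ∪ (negative diffs).
|A - A| = 1 + 2·10 = 21 (matches direct enumeration: 21).

|A - A| = 21


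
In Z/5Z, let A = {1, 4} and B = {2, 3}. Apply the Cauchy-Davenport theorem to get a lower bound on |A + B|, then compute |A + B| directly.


Cauchy-Davenport: |A + B| ≥ min(p, |A| + |B| - 1) for A, B nonempty in Z/pZ.
|A| = 2, |B| = 2, p = 5.
CD lower bound = min(5, 2 + 2 - 1) = min(5, 3) = 3.
Compute A + B mod 5 directly:
a = 1: 1+2=3, 1+3=4
a = 4: 4+2=1, 4+3=2
A + B = {1, 2, 3, 4}, so |A + B| = 4.
Verify: 4 ≥ 3? Yes ✓.

CD lower bound = 3, actual |A + B| = 4.


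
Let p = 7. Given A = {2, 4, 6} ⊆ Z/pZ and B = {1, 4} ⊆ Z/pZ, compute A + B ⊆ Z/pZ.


Work in Z/7Z: reduce every sum a + b modulo 7.
Enumerate all 6 pairs:
a = 2: 2+1=3, 2+4=6
a = 4: 4+1=5, 4+4=1
a = 6: 6+1=0, 6+4=3
Distinct residues collected: {0, 1, 3, 5, 6}
|A + B| = 5 (out of 7 total residues).

A + B = {0, 1, 3, 5, 6}


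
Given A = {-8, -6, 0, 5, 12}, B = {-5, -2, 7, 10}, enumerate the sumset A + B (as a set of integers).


A + B = {a + b : a ∈ A, b ∈ B}.
Enumerate all |A|·|B| = 5·4 = 20 pairs (a, b) and collect distinct sums.
a = -8: -8+-5=-13, -8+-2=-10, -8+7=-1, -8+10=2
a = -6: -6+-5=-11, -6+-2=-8, -6+7=1, -6+10=4
a = 0: 0+-5=-5, 0+-2=-2, 0+7=7, 0+10=10
a = 5: 5+-5=0, 5+-2=3, 5+7=12, 5+10=15
a = 12: 12+-5=7, 12+-2=10, 12+7=19, 12+10=22
Collecting distinct sums: A + B = {-13, -11, -10, -8, -5, -2, -1, 0, 1, 2, 3, 4, 7, 10, 12, 15, 19, 22}
|A + B| = 18

A + B = {-13, -11, -10, -8, -5, -2, -1, 0, 1, 2, 3, 4, 7, 10, 12, 15, 19, 22}


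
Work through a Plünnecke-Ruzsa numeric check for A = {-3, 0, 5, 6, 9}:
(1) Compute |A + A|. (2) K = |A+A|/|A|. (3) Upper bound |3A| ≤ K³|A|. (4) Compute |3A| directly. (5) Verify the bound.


|A| = 5.
Step 1: Compute A + A by enumerating all 25 pairs.
A + A = {-6, -3, 0, 2, 3, 5, 6, 9, 10, 11, 12, 14, 15, 18}, so |A + A| = 14.
Step 2: Doubling constant K = |A + A|/|A| = 14/5 = 14/5 ≈ 2.8000.
Step 3: Plünnecke-Ruzsa gives |3A| ≤ K³·|A| = (2.8000)³ · 5 ≈ 109.7600.
Step 4: Compute 3A = A + A + A directly by enumerating all triples (a,b,c) ∈ A³; |3A| = 26.
Step 5: Check 26 ≤ 109.7600? Yes ✓.

K = 14/5, Plünnecke-Ruzsa bound K³|A| ≈ 109.7600, |3A| = 26, inequality holds.


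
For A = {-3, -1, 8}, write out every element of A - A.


A - A = {a - a' : a, a' ∈ A}.
Compute a - a' for each ordered pair (a, a'):
a = -3: -3--3=0, -3--1=-2, -3-8=-11
a = -1: -1--3=2, -1--1=0, -1-8=-9
a = 8: 8--3=11, 8--1=9, 8-8=0
Collecting distinct values (and noting 0 appears from a-a):
A - A = {-11, -9, -2, 0, 2, 9, 11}
|A - A| = 7

A - A = {-11, -9, -2, 0, 2, 9, 11}


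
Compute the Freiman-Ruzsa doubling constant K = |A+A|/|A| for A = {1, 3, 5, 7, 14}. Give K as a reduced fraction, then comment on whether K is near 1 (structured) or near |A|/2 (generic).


|A| = 5.
Compute A + A by enumerating all 25 pairs.
A + A = {2, 4, 6, 8, 10, 12, 14, 15, 17, 19, 21, 28}, so |A + A| = 12.
K = |A + A| / |A| = 12/5 (already in lowest terms) ≈ 2.4000.
Reference: AP of size 5 gives K = 9/5 ≈ 1.8000; a fully generic set of size 5 gives K ≈ 3.0000.

|A| = 5, |A + A| = 12, K = 12/5.


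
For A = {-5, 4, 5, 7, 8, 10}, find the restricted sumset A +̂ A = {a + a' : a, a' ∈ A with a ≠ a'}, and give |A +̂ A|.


Restricted sumset: A +̂ A = {a + a' : a ∈ A, a' ∈ A, a ≠ a'}.
Equivalently, take A + A and drop any sum 2a that is achievable ONLY as a + a for a ∈ A (i.e. sums representable only with equal summands).
Enumerate pairs (a, a') with a < a' (symmetric, so each unordered pair gives one sum; this covers all a ≠ a'):
  -5 + 4 = -1
  -5 + 5 = 0
  -5 + 7 = 2
  -5 + 8 = 3
  -5 + 10 = 5
  4 + 5 = 9
  4 + 7 = 11
  4 + 8 = 12
  4 + 10 = 14
  5 + 7 = 12
  5 + 8 = 13
  5 + 10 = 15
  7 + 8 = 15
  7 + 10 = 17
  8 + 10 = 18
Collected distinct sums: {-1, 0, 2, 3, 5, 9, 11, 12, 13, 14, 15, 17, 18}
|A +̂ A| = 13
(Reference bound: |A +̂ A| ≥ 2|A| - 3 for |A| ≥ 2, with |A| = 6 giving ≥ 9.)

|A +̂ A| = 13


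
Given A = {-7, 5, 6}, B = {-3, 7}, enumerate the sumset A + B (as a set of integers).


A + B = {a + b : a ∈ A, b ∈ B}.
Enumerate all |A|·|B| = 3·2 = 6 pairs (a, b) and collect distinct sums.
a = -7: -7+-3=-10, -7+7=0
a = 5: 5+-3=2, 5+7=12
a = 6: 6+-3=3, 6+7=13
Collecting distinct sums: A + B = {-10, 0, 2, 3, 12, 13}
|A + B| = 6

A + B = {-10, 0, 2, 3, 12, 13}


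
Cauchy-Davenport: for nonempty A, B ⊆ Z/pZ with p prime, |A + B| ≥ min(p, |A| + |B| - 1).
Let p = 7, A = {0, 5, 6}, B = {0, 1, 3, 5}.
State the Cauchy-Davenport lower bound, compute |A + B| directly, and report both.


Cauchy-Davenport: |A + B| ≥ min(p, |A| + |B| - 1) for A, B nonempty in Z/pZ.
|A| = 3, |B| = 4, p = 7.
CD lower bound = min(7, 3 + 4 - 1) = min(7, 6) = 6.
Compute A + B mod 7 directly:
a = 0: 0+0=0, 0+1=1, 0+3=3, 0+5=5
a = 5: 5+0=5, 5+1=6, 5+3=1, 5+5=3
a = 6: 6+0=6, 6+1=0, 6+3=2, 6+5=4
A + B = {0, 1, 2, 3, 4, 5, 6}, so |A + B| = 7.
Verify: 7 ≥ 6? Yes ✓.

CD lower bound = 6, actual |A + B| = 7.


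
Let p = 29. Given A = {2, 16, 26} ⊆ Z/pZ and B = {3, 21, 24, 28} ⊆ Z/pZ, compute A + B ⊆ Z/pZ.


Work in Z/29Z: reduce every sum a + b modulo 29.
Enumerate all 12 pairs:
a = 2: 2+3=5, 2+21=23, 2+24=26, 2+28=1
a = 16: 16+3=19, 16+21=8, 16+24=11, 16+28=15
a = 26: 26+3=0, 26+21=18, 26+24=21, 26+28=25
Distinct residues collected: {0, 1, 5, 8, 11, 15, 18, 19, 21, 23, 25, 26}
|A + B| = 12 (out of 29 total residues).

A + B = {0, 1, 5, 8, 11, 15, 18, 19, 21, 23, 25, 26}


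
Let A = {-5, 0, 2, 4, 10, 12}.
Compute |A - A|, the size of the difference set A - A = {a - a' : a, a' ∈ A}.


A - A = {a - a' : a, a' ∈ A}; |A| = 6.
Bounds: 2|A|-1 ≤ |A - A| ≤ |A|² - |A| + 1, i.e. 11 ≤ |A - A| ≤ 31.
Note: 0 ∈ A - A always (from a - a). The set is symmetric: if d ∈ A - A then -d ∈ A - A.
Enumerate nonzero differences d = a - a' with a > a' (then include -d):
Positive differences: {2, 4, 5, 6, 7, 8, 9, 10, 12, 15, 17}
Full difference set: {0} ∪ (positive diffs) ∪ (negative diffs).
|A - A| = 1 + 2·11 = 23 (matches direct enumeration: 23).

|A - A| = 23


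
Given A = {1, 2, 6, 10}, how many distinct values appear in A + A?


A + A = {a + a' : a, a' ∈ A}; |A| = 4.
General bounds: 2|A| - 1 ≤ |A + A| ≤ |A|(|A|+1)/2, i.e. 7 ≤ |A + A| ≤ 10.
Lower bound 2|A|-1 is attained iff A is an arithmetic progression.
Enumerate sums a + a' for a ≤ a' (symmetric, so this suffices):
a = 1: 1+1=2, 1+2=3, 1+6=7, 1+10=11
a = 2: 2+2=4, 2+6=8, 2+10=12
a = 6: 6+6=12, 6+10=16
a = 10: 10+10=20
Distinct sums: {2, 3, 4, 7, 8, 11, 12, 16, 20}
|A + A| = 9

|A + A| = 9


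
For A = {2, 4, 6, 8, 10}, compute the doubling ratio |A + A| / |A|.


|A| = 5.
Compute A + A by enumerating all 25 pairs.
A + A = {4, 6, 8, 10, 12, 14, 16, 18, 20}, so |A + A| = 9.
K = |A + A| / |A| = 9/5 (already in lowest terms) ≈ 1.8000.
Reference: AP of size 5 gives K = 9/5 ≈ 1.8000; a fully generic set of size 5 gives K ≈ 3.0000.

|A| = 5, |A + A| = 9, K = 9/5.


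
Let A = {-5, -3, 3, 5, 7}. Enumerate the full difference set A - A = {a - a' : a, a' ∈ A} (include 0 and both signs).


A - A = {a - a' : a, a' ∈ A}.
Compute a - a' for each ordered pair (a, a'):
a = -5: -5--5=0, -5--3=-2, -5-3=-8, -5-5=-10, -5-7=-12
a = -3: -3--5=2, -3--3=0, -3-3=-6, -3-5=-8, -3-7=-10
a = 3: 3--5=8, 3--3=6, 3-3=0, 3-5=-2, 3-7=-4
a = 5: 5--5=10, 5--3=8, 5-3=2, 5-5=0, 5-7=-2
a = 7: 7--5=12, 7--3=10, 7-3=4, 7-5=2, 7-7=0
Collecting distinct values (and noting 0 appears from a-a):
A - A = {-12, -10, -8, -6, -4, -2, 0, 2, 4, 6, 8, 10, 12}
|A - A| = 13

A - A = {-12, -10, -8, -6, -4, -2, 0, 2, 4, 6, 8, 10, 12}


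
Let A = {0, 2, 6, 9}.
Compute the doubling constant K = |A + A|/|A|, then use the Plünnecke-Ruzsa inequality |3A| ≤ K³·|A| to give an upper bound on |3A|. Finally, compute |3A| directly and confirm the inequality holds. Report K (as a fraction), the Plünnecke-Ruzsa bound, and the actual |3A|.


|A| = 4.
Step 1: Compute A + A by enumerating all 16 pairs.
A + A = {0, 2, 4, 6, 8, 9, 11, 12, 15, 18}, so |A + A| = 10.
Step 2: Doubling constant K = |A + A|/|A| = 10/4 = 10/4 ≈ 2.5000.
Step 3: Plünnecke-Ruzsa gives |3A| ≤ K³·|A| = (2.5000)³ · 4 ≈ 62.5000.
Step 4: Compute 3A = A + A + A directly by enumerating all triples (a,b,c) ∈ A³; |3A| = 18.
Step 5: Check 18 ≤ 62.5000? Yes ✓.

K = 10/4, Plünnecke-Ruzsa bound K³|A| ≈ 62.5000, |3A| = 18, inequality holds.


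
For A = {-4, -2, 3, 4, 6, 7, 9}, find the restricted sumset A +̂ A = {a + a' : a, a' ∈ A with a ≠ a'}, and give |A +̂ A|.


Restricted sumset: A +̂ A = {a + a' : a ∈ A, a' ∈ A, a ≠ a'}.
Equivalently, take A + A and drop any sum 2a that is achievable ONLY as a + a for a ∈ A (i.e. sums representable only with equal summands).
Enumerate pairs (a, a') with a < a' (symmetric, so each unordered pair gives one sum; this covers all a ≠ a'):
  -4 + -2 = -6
  -4 + 3 = -1
  -4 + 4 = 0
  -4 + 6 = 2
  -4 + 7 = 3
  -4 + 9 = 5
  -2 + 3 = 1
  -2 + 4 = 2
  -2 + 6 = 4
  -2 + 7 = 5
  -2 + 9 = 7
  3 + 4 = 7
  3 + 6 = 9
  3 + 7 = 10
  3 + 9 = 12
  4 + 6 = 10
  4 + 7 = 11
  4 + 9 = 13
  6 + 7 = 13
  6 + 9 = 15
  7 + 9 = 16
Collected distinct sums: {-6, -1, 0, 1, 2, 3, 4, 5, 7, 9, 10, 11, 12, 13, 15, 16}
|A +̂ A| = 16
(Reference bound: |A +̂ A| ≥ 2|A| - 3 for |A| ≥ 2, with |A| = 7 giving ≥ 11.)

|A +̂ A| = 16


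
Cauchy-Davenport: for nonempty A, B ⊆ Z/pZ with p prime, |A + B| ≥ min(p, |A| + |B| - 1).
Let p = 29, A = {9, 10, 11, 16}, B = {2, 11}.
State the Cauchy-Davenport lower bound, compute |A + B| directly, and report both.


Cauchy-Davenport: |A + B| ≥ min(p, |A| + |B| - 1) for A, B nonempty in Z/pZ.
|A| = 4, |B| = 2, p = 29.
CD lower bound = min(29, 4 + 2 - 1) = min(29, 5) = 5.
Compute A + B mod 29 directly:
a = 9: 9+2=11, 9+11=20
a = 10: 10+2=12, 10+11=21
a = 11: 11+2=13, 11+11=22
a = 16: 16+2=18, 16+11=27
A + B = {11, 12, 13, 18, 20, 21, 22, 27}, so |A + B| = 8.
Verify: 8 ≥ 5? Yes ✓.

CD lower bound = 5, actual |A + B| = 8.


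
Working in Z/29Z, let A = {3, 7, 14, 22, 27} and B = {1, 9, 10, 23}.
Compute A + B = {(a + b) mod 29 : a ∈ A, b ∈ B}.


Work in Z/29Z: reduce every sum a + b modulo 29.
Enumerate all 20 pairs:
a = 3: 3+1=4, 3+9=12, 3+10=13, 3+23=26
a = 7: 7+1=8, 7+9=16, 7+10=17, 7+23=1
a = 14: 14+1=15, 14+9=23, 14+10=24, 14+23=8
a = 22: 22+1=23, 22+9=2, 22+10=3, 22+23=16
a = 27: 27+1=28, 27+9=7, 27+10=8, 27+23=21
Distinct residues collected: {1, 2, 3, 4, 7, 8, 12, 13, 15, 16, 17, 21, 23, 24, 26, 28}
|A + B| = 16 (out of 29 total residues).

A + B = {1, 2, 3, 4, 7, 8, 12, 13, 15, 16, 17, 21, 23, 24, 26, 28}


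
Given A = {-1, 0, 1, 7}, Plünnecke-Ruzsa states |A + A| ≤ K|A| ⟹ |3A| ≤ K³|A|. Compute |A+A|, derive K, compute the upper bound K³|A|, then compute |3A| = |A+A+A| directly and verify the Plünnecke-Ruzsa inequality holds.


|A| = 4.
Step 1: Compute A + A by enumerating all 16 pairs.
A + A = {-2, -1, 0, 1, 2, 6, 7, 8, 14}, so |A + A| = 9.
Step 2: Doubling constant K = |A + A|/|A| = 9/4 = 9/4 ≈ 2.2500.
Step 3: Plünnecke-Ruzsa gives |3A| ≤ K³·|A| = (2.2500)³ · 4 ≈ 45.5625.
Step 4: Compute 3A = A + A + A directly by enumerating all triples (a,b,c) ∈ A³; |3A| = 16.
Step 5: Check 16 ≤ 45.5625? Yes ✓.

K = 9/4, Plünnecke-Ruzsa bound K³|A| ≈ 45.5625, |3A| = 16, inequality holds.


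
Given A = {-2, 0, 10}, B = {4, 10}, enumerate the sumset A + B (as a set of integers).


A + B = {a + b : a ∈ A, b ∈ B}.
Enumerate all |A|·|B| = 3·2 = 6 pairs (a, b) and collect distinct sums.
a = -2: -2+4=2, -2+10=8
a = 0: 0+4=4, 0+10=10
a = 10: 10+4=14, 10+10=20
Collecting distinct sums: A + B = {2, 4, 8, 10, 14, 20}
|A + B| = 6

A + B = {2, 4, 8, 10, 14, 20}


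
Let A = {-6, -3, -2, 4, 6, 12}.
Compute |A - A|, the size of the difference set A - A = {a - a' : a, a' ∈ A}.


A - A = {a - a' : a, a' ∈ A}; |A| = 6.
Bounds: 2|A|-1 ≤ |A - A| ≤ |A|² - |A| + 1, i.e. 11 ≤ |A - A| ≤ 31.
Note: 0 ∈ A - A always (from a - a). The set is symmetric: if d ∈ A - A then -d ∈ A - A.
Enumerate nonzero differences d = a - a' with a > a' (then include -d):
Positive differences: {1, 2, 3, 4, 6, 7, 8, 9, 10, 12, 14, 15, 18}
Full difference set: {0} ∪ (positive diffs) ∪ (negative diffs).
|A - A| = 1 + 2·13 = 27 (matches direct enumeration: 27).

|A - A| = 27


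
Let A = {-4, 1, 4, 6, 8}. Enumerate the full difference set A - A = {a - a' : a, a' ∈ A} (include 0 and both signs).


A - A = {a - a' : a, a' ∈ A}.
Compute a - a' for each ordered pair (a, a'):
a = -4: -4--4=0, -4-1=-5, -4-4=-8, -4-6=-10, -4-8=-12
a = 1: 1--4=5, 1-1=0, 1-4=-3, 1-6=-5, 1-8=-7
a = 4: 4--4=8, 4-1=3, 4-4=0, 4-6=-2, 4-8=-4
a = 6: 6--4=10, 6-1=5, 6-4=2, 6-6=0, 6-8=-2
a = 8: 8--4=12, 8-1=7, 8-4=4, 8-6=2, 8-8=0
Collecting distinct values (and noting 0 appears from a-a):
A - A = {-12, -10, -8, -7, -5, -4, -3, -2, 0, 2, 3, 4, 5, 7, 8, 10, 12}
|A - A| = 17

A - A = {-12, -10, -8, -7, -5, -4, -3, -2, 0, 2, 3, 4, 5, 7, 8, 10, 12}


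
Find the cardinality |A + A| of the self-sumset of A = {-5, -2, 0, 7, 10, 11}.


A + A = {a + a' : a, a' ∈ A}; |A| = 6.
General bounds: 2|A| - 1 ≤ |A + A| ≤ |A|(|A|+1)/2, i.e. 11 ≤ |A + A| ≤ 21.
Lower bound 2|A|-1 is attained iff A is an arithmetic progression.
Enumerate sums a + a' for a ≤ a' (symmetric, so this suffices):
a = -5: -5+-5=-10, -5+-2=-7, -5+0=-5, -5+7=2, -5+10=5, -5+11=6
a = -2: -2+-2=-4, -2+0=-2, -2+7=5, -2+10=8, -2+11=9
a = 0: 0+0=0, 0+7=7, 0+10=10, 0+11=11
a = 7: 7+7=14, 7+10=17, 7+11=18
a = 10: 10+10=20, 10+11=21
a = 11: 11+11=22
Distinct sums: {-10, -7, -5, -4, -2, 0, 2, 5, 6, 7, 8, 9, 10, 11, 14, 17, 18, 20, 21, 22}
|A + A| = 20

|A + A| = 20


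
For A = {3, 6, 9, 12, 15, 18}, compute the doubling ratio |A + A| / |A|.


|A| = 6.
Compute A + A by enumerating all 36 pairs.
A + A = {6, 9, 12, 15, 18, 21, 24, 27, 30, 33, 36}, so |A + A| = 11.
K = |A + A| / |A| = 11/6 (already in lowest terms) ≈ 1.8333.
Reference: AP of size 6 gives K = 11/6 ≈ 1.8333; a fully generic set of size 6 gives K ≈ 3.5000.

|A| = 6, |A + A| = 11, K = 11/6.


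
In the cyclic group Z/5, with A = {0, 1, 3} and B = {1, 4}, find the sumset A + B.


Work in Z/5Z: reduce every sum a + b modulo 5.
Enumerate all 6 pairs:
a = 0: 0+1=1, 0+4=4
a = 1: 1+1=2, 1+4=0
a = 3: 3+1=4, 3+4=2
Distinct residues collected: {0, 1, 2, 4}
|A + B| = 4 (out of 5 total residues).

A + B = {0, 1, 2, 4}


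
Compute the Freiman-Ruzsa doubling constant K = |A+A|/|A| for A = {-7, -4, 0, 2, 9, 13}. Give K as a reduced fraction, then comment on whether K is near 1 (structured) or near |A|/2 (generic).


|A| = 6.
Compute A + A by enumerating all 36 pairs.
A + A = {-14, -11, -8, -7, -5, -4, -2, 0, 2, 4, 5, 6, 9, 11, 13, 15, 18, 22, 26}, so |A + A| = 19.
K = |A + A| / |A| = 19/6 (already in lowest terms) ≈ 3.1667.
Reference: AP of size 6 gives K = 11/6 ≈ 1.8333; a fully generic set of size 6 gives K ≈ 3.5000.

|A| = 6, |A + A| = 19, K = 19/6.


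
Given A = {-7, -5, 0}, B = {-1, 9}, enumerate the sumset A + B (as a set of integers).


A + B = {a + b : a ∈ A, b ∈ B}.
Enumerate all |A|·|B| = 3·2 = 6 pairs (a, b) and collect distinct sums.
a = -7: -7+-1=-8, -7+9=2
a = -5: -5+-1=-6, -5+9=4
a = 0: 0+-1=-1, 0+9=9
Collecting distinct sums: A + B = {-8, -6, -1, 2, 4, 9}
|A + B| = 6

A + B = {-8, -6, -1, 2, 4, 9}


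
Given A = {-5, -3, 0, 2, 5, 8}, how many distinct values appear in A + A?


A + A = {a + a' : a, a' ∈ A}; |A| = 6.
General bounds: 2|A| - 1 ≤ |A + A| ≤ |A|(|A|+1)/2, i.e. 11 ≤ |A + A| ≤ 21.
Lower bound 2|A|-1 is attained iff A is an arithmetic progression.
Enumerate sums a + a' for a ≤ a' (symmetric, so this suffices):
a = -5: -5+-5=-10, -5+-3=-8, -5+0=-5, -5+2=-3, -5+5=0, -5+8=3
a = -3: -3+-3=-6, -3+0=-3, -3+2=-1, -3+5=2, -3+8=5
a = 0: 0+0=0, 0+2=2, 0+5=5, 0+8=8
a = 2: 2+2=4, 2+5=7, 2+8=10
a = 5: 5+5=10, 5+8=13
a = 8: 8+8=16
Distinct sums: {-10, -8, -6, -5, -3, -1, 0, 2, 3, 4, 5, 7, 8, 10, 13, 16}
|A + A| = 16

|A + A| = 16


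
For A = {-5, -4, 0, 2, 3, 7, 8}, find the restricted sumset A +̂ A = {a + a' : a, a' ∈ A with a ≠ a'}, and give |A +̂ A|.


Restricted sumset: A +̂ A = {a + a' : a ∈ A, a' ∈ A, a ≠ a'}.
Equivalently, take A + A and drop any sum 2a that is achievable ONLY as a + a for a ∈ A (i.e. sums representable only with equal summands).
Enumerate pairs (a, a') with a < a' (symmetric, so each unordered pair gives one sum; this covers all a ≠ a'):
  -5 + -4 = -9
  -5 + 0 = -5
  -5 + 2 = -3
  -5 + 3 = -2
  -5 + 7 = 2
  -5 + 8 = 3
  -4 + 0 = -4
  -4 + 2 = -2
  -4 + 3 = -1
  -4 + 7 = 3
  -4 + 8 = 4
  0 + 2 = 2
  0 + 3 = 3
  0 + 7 = 7
  0 + 8 = 8
  2 + 3 = 5
  2 + 7 = 9
  2 + 8 = 10
  3 + 7 = 10
  3 + 8 = 11
  7 + 8 = 15
Collected distinct sums: {-9, -5, -4, -3, -2, -1, 2, 3, 4, 5, 7, 8, 9, 10, 11, 15}
|A +̂ A| = 16
(Reference bound: |A +̂ A| ≥ 2|A| - 3 for |A| ≥ 2, with |A| = 7 giving ≥ 11.)

|A +̂ A| = 16


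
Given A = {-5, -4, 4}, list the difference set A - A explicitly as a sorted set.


A - A = {a - a' : a, a' ∈ A}.
Compute a - a' for each ordered pair (a, a'):
a = -5: -5--5=0, -5--4=-1, -5-4=-9
a = -4: -4--5=1, -4--4=0, -4-4=-8
a = 4: 4--5=9, 4--4=8, 4-4=0
Collecting distinct values (and noting 0 appears from a-a):
A - A = {-9, -8, -1, 0, 1, 8, 9}
|A - A| = 7

A - A = {-9, -8, -1, 0, 1, 8, 9}


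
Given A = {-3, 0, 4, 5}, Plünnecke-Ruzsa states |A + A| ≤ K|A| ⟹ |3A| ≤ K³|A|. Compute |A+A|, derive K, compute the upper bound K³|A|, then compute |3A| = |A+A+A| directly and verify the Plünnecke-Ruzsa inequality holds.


|A| = 4.
Step 1: Compute A + A by enumerating all 16 pairs.
A + A = {-6, -3, 0, 1, 2, 4, 5, 8, 9, 10}, so |A + A| = 10.
Step 2: Doubling constant K = |A + A|/|A| = 10/4 = 10/4 ≈ 2.5000.
Step 3: Plünnecke-Ruzsa gives |3A| ≤ K³·|A| = (2.5000)³ · 4 ≈ 62.5000.
Step 4: Compute 3A = A + A + A directly by enumerating all triples (a,b,c) ∈ A³; |3A| = 19.
Step 5: Check 19 ≤ 62.5000? Yes ✓.

K = 10/4, Plünnecke-Ruzsa bound K³|A| ≈ 62.5000, |3A| = 19, inequality holds.


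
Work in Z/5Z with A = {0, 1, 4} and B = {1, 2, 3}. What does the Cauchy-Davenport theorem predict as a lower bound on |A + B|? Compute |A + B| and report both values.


Cauchy-Davenport: |A + B| ≥ min(p, |A| + |B| - 1) for A, B nonempty in Z/pZ.
|A| = 3, |B| = 3, p = 5.
CD lower bound = min(5, 3 + 3 - 1) = min(5, 5) = 5.
Compute A + B mod 5 directly:
a = 0: 0+1=1, 0+2=2, 0+3=3
a = 1: 1+1=2, 1+2=3, 1+3=4
a = 4: 4+1=0, 4+2=1, 4+3=2
A + B = {0, 1, 2, 3, 4}, so |A + B| = 5.
Verify: 5 ≥ 5? Yes ✓.

CD lower bound = 5, actual |A + B| = 5.


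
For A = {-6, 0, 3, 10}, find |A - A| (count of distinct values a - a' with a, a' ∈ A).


A - A = {a - a' : a, a' ∈ A}; |A| = 4.
Bounds: 2|A|-1 ≤ |A - A| ≤ |A|² - |A| + 1, i.e. 7 ≤ |A - A| ≤ 13.
Note: 0 ∈ A - A always (from a - a). The set is symmetric: if d ∈ A - A then -d ∈ A - A.
Enumerate nonzero differences d = a - a' with a > a' (then include -d):
Positive differences: {3, 6, 7, 9, 10, 16}
Full difference set: {0} ∪ (positive diffs) ∪ (negative diffs).
|A - A| = 1 + 2·6 = 13 (matches direct enumeration: 13).

|A - A| = 13


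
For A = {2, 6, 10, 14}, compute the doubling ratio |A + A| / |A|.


|A| = 4.
Compute A + A by enumerating all 16 pairs.
A + A = {4, 8, 12, 16, 20, 24, 28}, so |A + A| = 7.
K = |A + A| / |A| = 7/4 (already in lowest terms) ≈ 1.7500.
Reference: AP of size 4 gives K = 7/4 ≈ 1.7500; a fully generic set of size 4 gives K ≈ 2.5000.

|A| = 4, |A + A| = 7, K = 7/4.


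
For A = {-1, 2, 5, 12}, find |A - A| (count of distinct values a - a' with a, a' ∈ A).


A - A = {a - a' : a, a' ∈ A}; |A| = 4.
Bounds: 2|A|-1 ≤ |A - A| ≤ |A|² - |A| + 1, i.e. 7 ≤ |A - A| ≤ 13.
Note: 0 ∈ A - A always (from a - a). The set is symmetric: if d ∈ A - A then -d ∈ A - A.
Enumerate nonzero differences d = a - a' with a > a' (then include -d):
Positive differences: {3, 6, 7, 10, 13}
Full difference set: {0} ∪ (positive diffs) ∪ (negative diffs).
|A - A| = 1 + 2·5 = 11 (matches direct enumeration: 11).

|A - A| = 11


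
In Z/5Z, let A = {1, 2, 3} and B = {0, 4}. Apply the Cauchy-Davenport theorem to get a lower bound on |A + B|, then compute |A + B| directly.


Cauchy-Davenport: |A + B| ≥ min(p, |A| + |B| - 1) for A, B nonempty in Z/pZ.
|A| = 3, |B| = 2, p = 5.
CD lower bound = min(5, 3 + 2 - 1) = min(5, 4) = 4.
Compute A + B mod 5 directly:
a = 1: 1+0=1, 1+4=0
a = 2: 2+0=2, 2+4=1
a = 3: 3+0=3, 3+4=2
A + B = {0, 1, 2, 3}, so |A + B| = 4.
Verify: 4 ≥ 4? Yes ✓.

CD lower bound = 4, actual |A + B| = 4.


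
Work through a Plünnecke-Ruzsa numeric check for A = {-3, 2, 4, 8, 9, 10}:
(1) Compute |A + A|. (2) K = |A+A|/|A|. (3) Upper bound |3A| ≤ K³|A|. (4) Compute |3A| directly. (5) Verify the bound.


|A| = 6.
Step 1: Compute A + A by enumerating all 36 pairs.
A + A = {-6, -1, 1, 4, 5, 6, 7, 8, 10, 11, 12, 13, 14, 16, 17, 18, 19, 20}, so |A + A| = 18.
Step 2: Doubling constant K = |A + A|/|A| = 18/6 = 18/6 ≈ 3.0000.
Step 3: Plünnecke-Ruzsa gives |3A| ≤ K³·|A| = (3.0000)³ · 6 ≈ 162.0000.
Step 4: Compute 3A = A + A + A directly by enumerating all triples (a,b,c) ∈ A³; |3A| = 33.
Step 5: Check 33 ≤ 162.0000? Yes ✓.

K = 18/6, Plünnecke-Ruzsa bound K³|A| ≈ 162.0000, |3A| = 33, inequality holds.


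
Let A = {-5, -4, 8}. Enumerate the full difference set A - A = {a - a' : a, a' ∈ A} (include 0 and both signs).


A - A = {a - a' : a, a' ∈ A}.
Compute a - a' for each ordered pair (a, a'):
a = -5: -5--5=0, -5--4=-1, -5-8=-13
a = -4: -4--5=1, -4--4=0, -4-8=-12
a = 8: 8--5=13, 8--4=12, 8-8=0
Collecting distinct values (and noting 0 appears from a-a):
A - A = {-13, -12, -1, 0, 1, 12, 13}
|A - A| = 7

A - A = {-13, -12, -1, 0, 1, 12, 13}


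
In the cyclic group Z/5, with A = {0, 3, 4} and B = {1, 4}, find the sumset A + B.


Work in Z/5Z: reduce every sum a + b modulo 5.
Enumerate all 6 pairs:
a = 0: 0+1=1, 0+4=4
a = 3: 3+1=4, 3+4=2
a = 4: 4+1=0, 4+4=3
Distinct residues collected: {0, 1, 2, 3, 4}
|A + B| = 5 (out of 5 total residues).

A + B = {0, 1, 2, 3, 4}
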